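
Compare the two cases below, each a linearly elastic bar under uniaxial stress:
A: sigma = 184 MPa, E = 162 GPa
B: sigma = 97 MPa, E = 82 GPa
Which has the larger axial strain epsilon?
Model: a linearly elastic bar under uniaxial stress, so epsilon = sigma / E (SI units).
  A: epsilon = (1.84 × 10⁸) / (1.62 × 10¹¹) = 0.001136
  B: epsilon = (9.7 × 10⁷) / (8.2 × 10¹⁰) = 0.001183
0.001183 > 0.001136, so B is larger.
Final answer: B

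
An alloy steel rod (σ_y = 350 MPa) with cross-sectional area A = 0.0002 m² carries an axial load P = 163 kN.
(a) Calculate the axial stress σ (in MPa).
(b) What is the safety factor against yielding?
(a) Axial stress σ = P/A. Convert P = 163 kN = 163000 N.
  σ = 163000 / 0.0002 = 8.15 × 10⁸ Pa = 815 MPa
(b) Safety factor SF = σ_y/σ = 350 / 815 = 0.4294
Final answer: (a) σ = 815 MPa, (b) SF = 0.4294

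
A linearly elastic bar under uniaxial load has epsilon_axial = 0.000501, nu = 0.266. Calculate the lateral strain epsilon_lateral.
Model: a linearly elastic bar under uniaxial load, so epsilon_lateral = -nu·epsilon_axial.
Substitute:
  epsilon_lateral = -(0.266 × 0.000501)
  epsilon_lateral = -0.0001333
Final answer: epsilon_lateral = -0.0001333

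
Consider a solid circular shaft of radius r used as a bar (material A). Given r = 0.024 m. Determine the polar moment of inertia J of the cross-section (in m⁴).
Model: a solid circular shaft of radius r, so J = (π·r^4) / 2.
Substitute:
  J = (π × 0.024^4) / 2
  J = 5.212 × 10⁻⁷ m⁴
Final answer: J = 5.212 × 10⁻⁷ m⁴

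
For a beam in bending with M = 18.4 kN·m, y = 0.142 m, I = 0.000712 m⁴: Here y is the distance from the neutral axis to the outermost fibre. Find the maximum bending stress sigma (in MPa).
Model: a beam in bending, so sigma = (M·y) / I.
Convert to SI units:
  M = 18.4 kN·m = 18400 N·m
Substitute:
  sigma = (18400 × 0.142) / 0.000712
  sigma = 3.67 × 10⁶ Pa
Convert: sigma = 3.67 × 10⁶ Pa = 3.67 MPa
Final answer: sigma = 3.67 MPa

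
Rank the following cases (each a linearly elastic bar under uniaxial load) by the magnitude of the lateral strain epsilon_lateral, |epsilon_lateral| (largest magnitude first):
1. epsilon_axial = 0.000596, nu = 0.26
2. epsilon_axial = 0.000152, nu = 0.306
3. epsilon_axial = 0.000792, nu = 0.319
Model: a linearly elastic bar under uniaxial load, so epsilon_lateral = -nu·epsilon_axial (SI units).
  Case 1: epsilon_lateral = -(0.26 × 0.000596) = -0.000155
  Case 2: epsilon_lateral = -(0.306 × 0.000152) = -4.651 × 10⁻⁵
  Case 3: epsilon_lateral = -(0.319 × 0.000792) = -0.0002526
Ordering by |epsilon_lateral|: 0.0002526 (case 3) > 0.000155 (case 1) > 4.651 × 10⁻⁵ (case 2)
Final answer: 3, 1, 2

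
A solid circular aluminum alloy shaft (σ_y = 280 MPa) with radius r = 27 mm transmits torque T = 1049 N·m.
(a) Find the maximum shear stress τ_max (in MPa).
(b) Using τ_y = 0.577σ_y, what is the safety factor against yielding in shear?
(a) For a solid circular shaft, τ_max = T·r/J with J = π·r^4/2, i.e. τ_max = 2·T / (π·r^3). Convert r = 27 mm = 0.027 m.
  τ_max = (2 × 1049) / (π × 0.027^3) = 3.393 × 10⁷ Pa = 33.93 MPa
(b) τ_y = 0.577 × 280 = 161.56 MPa
  SF = τ_y/τ_max = 161.56 / 33.93 = 4.762
Final answer: (a) τ_max = 33.93 MPa, (b) SF = 4.762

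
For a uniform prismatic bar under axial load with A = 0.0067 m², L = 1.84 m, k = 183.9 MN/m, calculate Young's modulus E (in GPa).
Model: a uniform prismatic bar under axial load, so k = (A·E) / L.
Solve for E: E = (k·L) / A.
Convert to SI units:
  k = 183.9 MN/m = 1.839 × 10⁸ N/m
Substitute:
  E = ((1.839 × 10⁸) × 1.84) / 0.0067
  E = 5.05 × 10¹⁰ Pa
Convert: E = 5.05 × 10¹⁰ Pa = 50.5 GPa
Final answer: E = 50.5 GPa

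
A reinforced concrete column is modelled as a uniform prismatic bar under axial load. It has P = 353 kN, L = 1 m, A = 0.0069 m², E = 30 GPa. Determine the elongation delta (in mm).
Model: a uniform prismatic bar under axial load, so delta = (P·L) / (A·E).
Convert to SI units:
  P = 353 kN = 353000 N
  E = 30 GPa = 3 × 10¹⁰ Pa
Substitute:
  delta = (353000 × 1) / (0.0069 × (3 × 10¹⁰))
  delta = 0.001705 m
Convert: delta = 0.001705 m = 1.705 mm
Final answer: delta = 1.705 mm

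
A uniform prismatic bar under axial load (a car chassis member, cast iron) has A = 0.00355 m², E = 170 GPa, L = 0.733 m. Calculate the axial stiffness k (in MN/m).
Model: a uniform prismatic bar under axial load, so k = (A·E) / L.
Convert to SI units:
  E = 170 GPa = 1.7 × 10¹¹ Pa
Substitute:
  k = (0.00355 × (1.7 × 10¹¹)) / 0.733
  k = 8.233 × 10⁸ N/m
Convert: k = 8.233 × 10⁸ N/m = 823.3 MN/m
Final answer: k = 823.3 MN/m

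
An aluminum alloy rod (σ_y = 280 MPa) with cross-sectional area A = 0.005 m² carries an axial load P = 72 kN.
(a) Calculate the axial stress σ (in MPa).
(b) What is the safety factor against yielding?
(a) Axial stress σ = P/A. Convert P = 72 kN = 72000 N.
  σ = 72000 / 0.005 = 1.44 × 10⁷ Pa = 14.4 MPa
(b) Safety factor SF = σ_y/σ = 280 / 14.4 = 19.44
Final answer: (a) σ = 14.4 MPa, (b) SF = 19.44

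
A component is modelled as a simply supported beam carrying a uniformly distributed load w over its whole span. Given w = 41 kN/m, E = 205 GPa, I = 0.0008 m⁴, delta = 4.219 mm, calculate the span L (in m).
Model: a simply supported beam carrying a uniformly distributed load w over its whole span, so delta = (5·w·L^4) / (384·E·I).
Solve for L: L = ((384·delta·E·I) / (5·w))^(1/4).
Convert to SI units:
  w = 41 kN/m = 41000 N/m
  E = 205 GPa = 2.05 × 10¹¹ Pa
  delta = 4.219 mm = 0.004219 m
Substitute:
  L = ((384 × 0.004219 × (2.05 × 10¹¹) × 0.0008) / (5 × 41000))^(1/4)
  L = 6 m
Final answer: L = 6 m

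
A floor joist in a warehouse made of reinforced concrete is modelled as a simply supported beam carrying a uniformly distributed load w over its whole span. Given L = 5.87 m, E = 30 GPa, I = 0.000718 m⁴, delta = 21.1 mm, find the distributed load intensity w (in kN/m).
Model: a simply supported beam carrying a uniformly distributed load w over its whole span, so delta = (5·w·L^4) / (384·E·I).
Solve for w: w = (384·delta·E·I) / (5·L^4).
Convert to SI units:
  E = 30 GPa = 3 × 10¹⁰ Pa
  delta = 21.1 mm = 0.0211 m
Substitute:
  w = (384 × 0.0211 × (3 × 10¹⁰) × 0.000718) / (5 × 5.87^4)
  w = 29400 N/m
Convert: w = 29400 N/m = 29.4 kN/m
Final answer: w = 29.4 kN/m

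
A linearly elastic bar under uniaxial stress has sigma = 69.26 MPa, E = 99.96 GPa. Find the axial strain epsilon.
Model: a linearly elastic bar under uniaxial stress, so epsilon = sigma / E.
Convert to SI units:
  sigma = 69.26 MPa = 6.926 × 10⁷ Pa
  E = 99.96 GPa = 9.996 × 10¹⁰ Pa
Substitute:
  epsilon = (6.926 × 10⁷) / (9.996 × 10¹⁰)
  epsilon = 0.0006929
Final answer: epsilon = 0.0006929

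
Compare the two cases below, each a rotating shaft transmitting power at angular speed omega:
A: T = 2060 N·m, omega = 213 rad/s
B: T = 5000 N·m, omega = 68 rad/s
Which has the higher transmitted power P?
Model: a rotating shaft transmitting power at angular speed omega, so P = T·omega (SI units).
  A: P = 2060 × 213 = 438800 W = 438.8 kW
  B: P = 5000 × 68 = 340000 W = 340 kW
438.8 kW > 340 kW, so A is larger.
Final answer: A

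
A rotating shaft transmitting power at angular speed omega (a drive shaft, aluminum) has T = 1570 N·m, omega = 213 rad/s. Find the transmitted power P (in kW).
Model: a rotating shaft transmitting power at angular speed omega, so P = T·omega.
Substitute:
  P = 1570 × 213
  P = 334400 W
Convert: P = 334400 W = 334.4 kW
Final answer: P = 334.4 kW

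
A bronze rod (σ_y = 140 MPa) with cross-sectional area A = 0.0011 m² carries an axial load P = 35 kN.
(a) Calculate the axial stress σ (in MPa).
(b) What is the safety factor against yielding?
(a) Axial stress σ = P/A. Convert P = 35 kN = 35000 N.
  σ = 35000 / 0.0011 = 3.182 × 10⁷ Pa = 31.82 MPa
(b) Safety factor SF = σ_y/σ = 140 / 31.82 = 4.4
Final answer: (a) σ = 31.82 MPa, (b) SF = 4.4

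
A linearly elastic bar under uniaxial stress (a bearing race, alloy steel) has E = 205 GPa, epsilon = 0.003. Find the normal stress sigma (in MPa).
Model: a linearly elastic bar under uniaxial stress, so sigma = E·epsilon.
Convert to SI units:
  E = 205 GPa = 2.05 × 10¹¹ Pa
Substitute:
  sigma = (2.05 × 10¹¹) × 0.003
  sigma = 6.15 × 10⁸ Pa
Convert: sigma = 6.15 × 10⁸ Pa = 615 MPa
Final answer: sigma = 615 MPa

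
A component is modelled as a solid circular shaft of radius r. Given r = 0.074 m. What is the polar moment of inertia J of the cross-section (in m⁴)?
Model: a solid circular shaft of radius r, so J = (π·r^4) / 2.
Substitute:
  J = (π × 0.074^4) / 2
  J = 4.71 × 10⁻⁵ m⁴
Final answer: J = 4.71 × 10⁻⁵ m⁴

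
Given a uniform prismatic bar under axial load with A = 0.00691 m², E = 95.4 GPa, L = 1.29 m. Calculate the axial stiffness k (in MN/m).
Model: a uniform prismatic bar under axial load, so k = (A·E) / L.
Convert to SI units:
  E = 95.4 GPa = 9.54 × 10¹⁰ Pa
Substitute:
  k = (0.00691 × (9.54 × 10¹⁰)) / 1.29
  k = 5.11 × 10⁸ N/m
Convert: k = 5.11 × 10⁸ N/m = 511 MN/m
Final answer: k = 511 MN/m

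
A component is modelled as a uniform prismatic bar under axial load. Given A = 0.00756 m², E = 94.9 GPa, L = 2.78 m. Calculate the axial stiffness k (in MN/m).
Model: a uniform prismatic bar under axial load, so k = (A·E) / L.
Convert to SI units:
  E = 94.9 GPa = 9.49 × 10¹⁰ Pa
Substitute:
  k = (0.00756 × (9.49 × 10¹⁰)) / 2.78
  k = 2.581 × 10⁸ N/m
Convert: k = 2.581 × 10⁸ N/m = 258.1 MN/m
Final answer: k = 258.1 MN/m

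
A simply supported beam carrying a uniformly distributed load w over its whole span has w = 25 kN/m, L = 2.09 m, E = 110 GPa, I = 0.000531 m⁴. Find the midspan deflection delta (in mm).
Model: a simply supported beam carrying a uniformly distributed load w over its whole span, so delta = (5·w·L^4) / (384·E·I).
Convert to SI units:
  w = 25 kN/m = 25000 N/m
  E = 110 GPa = 1.1 × 10¹¹ Pa
Substitute:
  delta = (5 × 25000 × 2.09^4) / (384 × (1.1 × 10¹¹) × 0.000531)
  delta = 0.0001063 m
Convert: delta = 0.0001063 m = 0.1063 mm
Final answer: delta = 0.1063 mm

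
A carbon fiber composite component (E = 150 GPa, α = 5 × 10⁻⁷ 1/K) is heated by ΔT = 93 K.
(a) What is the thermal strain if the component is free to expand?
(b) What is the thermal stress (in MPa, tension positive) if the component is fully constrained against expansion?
(a) Free thermal strain ε_th = α·ΔT = (5 × 10⁻⁷) × 93 = 4.65 × 10⁻⁵
(b) Fully constrained, the expansion is suppressed, so σ = -E·α·ΔT. Convert E = 150 GPa = 1.5 × 10¹¹ Pa.
  σ = -(1.5 × 10¹¹) × (5 × 10⁻⁷) × 93 = -6.975 × 10⁶ Pa = -6.975 MPa (compressive)
Final answer: (a) ε_th = 4.65 × 10⁻⁵, (b) σ = -6.975 MPa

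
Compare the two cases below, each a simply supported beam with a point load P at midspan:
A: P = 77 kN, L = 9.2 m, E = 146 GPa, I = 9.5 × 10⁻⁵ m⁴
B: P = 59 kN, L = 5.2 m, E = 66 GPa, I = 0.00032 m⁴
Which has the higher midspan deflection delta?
Model: a simply supported beam with a point load P at midspan, so delta = (P·L^3) / (48·E·I) (SI units).
  A: delta = (77000 × 9.2^3) / (48 × (1.46 × 10¹¹) × (9.5 × 10⁻⁵)) = 0.09006 m = 90.06 mm
  B: delta = (59000 × 5.2^3) / (48 × (6.6 × 10¹⁰) × 0.00032) = 0.008183 m = 8.183 mm
90.06 mm > 8.183 mm, so A is larger.
Final answer: A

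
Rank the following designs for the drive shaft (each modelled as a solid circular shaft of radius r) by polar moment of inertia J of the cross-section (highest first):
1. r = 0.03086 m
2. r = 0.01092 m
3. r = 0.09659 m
Model: a solid circular shaft of radius r, so J = (π·r^4) / 2 (SI units).
  Case 1: J = (π × 0.03086^4) / 2 = 1.425 × 10⁻⁶ m⁴
  Case 2: J = (π × 0.01092^4) / 2 = 2.234 × 10⁻⁸ m⁴
  Case 3: J = (π × 0.09659^4) / 2 = 0.0001367 m⁴
Ordering: 0.0001367 m⁴ (case 3) > 1.425 × 10⁻⁶ m⁴ (case 1) > 2.234 × 10⁻⁸ m⁴ (case 2)
Final answer: 3, 1, 2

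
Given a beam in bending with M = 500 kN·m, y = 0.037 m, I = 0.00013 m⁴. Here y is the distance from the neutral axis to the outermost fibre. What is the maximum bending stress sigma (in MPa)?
Model: a beam in bending, so sigma = (M·y) / I.
Convert to SI units:
  M = 500 kN·m = 500000 N·m
Substitute:
  sigma = (500000 × 0.037) / 0.00013
  sigma = 1.423 × 10⁸ Pa
Convert: sigma = 1.423 × 10⁸ Pa = 142.3 MPa
Final answer: sigma = 142.3 MPa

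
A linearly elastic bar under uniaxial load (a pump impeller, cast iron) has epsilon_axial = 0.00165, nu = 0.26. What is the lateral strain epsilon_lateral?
Model: a linearly elastic bar under uniaxial load, so epsilon_lateral = -nu·epsilon_axial.
Substitute:
  epsilon_lateral = -(0.26 × 0.00165)
  epsilon_lateral = -0.000429
Final answer: epsilon_lateral = -0.000429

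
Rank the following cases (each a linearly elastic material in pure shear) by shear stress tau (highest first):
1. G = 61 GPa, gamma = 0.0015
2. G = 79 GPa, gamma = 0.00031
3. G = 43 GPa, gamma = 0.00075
Model: a linearly elastic material in pure shear, so tau = G·gamma (SI units).
  Case 1: tau = (6.1 × 10¹⁰) × 0.0015 = 9.15 × 10⁷ Pa = 91.5 MPa
  Case 2: tau = (7.9 × 10¹⁰) × 0.00031 = 2.449 × 10⁷ Pa = 24.49 MPa
  Case 3: tau = (4.3 × 10¹⁰) × 0.00075 = 3.225 × 10⁷ Pa = 32.25 MPa
Ordering: 91.5 MPa (case 1) > 32.25 MPa (case 3) > 24.49 MPa (case 2)
Final answer: 1, 3, 2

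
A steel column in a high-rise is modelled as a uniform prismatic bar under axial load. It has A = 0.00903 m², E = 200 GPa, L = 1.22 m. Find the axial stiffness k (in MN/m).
Model: a uniform prismatic bar under axial load, so k = (A·E) / L.
Convert to SI units:
  E = 200 GPa = 2 × 10¹¹ Pa
Substitute:
  k = (0.00903 × (2 × 10¹¹)) / 1.22
  k = 1.48 × 10⁹ N/m
Convert: k = 1.48 × 10⁹ N/m = 1480 MN/m
Final answer: k = 1480 MN/m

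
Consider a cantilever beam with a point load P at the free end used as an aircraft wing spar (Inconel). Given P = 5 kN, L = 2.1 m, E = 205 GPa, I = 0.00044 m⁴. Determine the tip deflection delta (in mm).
Model: a cantilever beam with a point load P at the free end, so delta = (P·L^3) / (3·E·I).
Convert to SI units:
  P = 5 kN = 5000 N
  E = 205 GPa = 2.05 × 10¹¹ Pa
Substitute:
  delta = (5000 × 2.1^3) / (3 × (2.05 × 10¹¹) × 0.00044)
  delta = 0.0001711 m
Convert: delta = 0.0001711 m = 0.1711 mm
Final answer: delta = 0.1711 mm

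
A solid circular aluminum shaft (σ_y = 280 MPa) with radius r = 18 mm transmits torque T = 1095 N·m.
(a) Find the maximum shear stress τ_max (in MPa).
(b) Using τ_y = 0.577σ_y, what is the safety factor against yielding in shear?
(a) For a solid circular shaft, τ_max = T·r/J with J = π·r^4/2, i.e. τ_max = 2·T / (π·r^3). Convert r = 18 mm = 0.018 m.
  τ_max = (2 × 1095) / (π × 0.018^3) = 1.195 × 10⁸ Pa = 119.5 MPa
(b) τ_y = 0.577 × 280 = 161.56 MPa
  SF = τ_y/τ_max = 161.56 / 119.5 = 1.352
Final answer: (a) τ_max = 119.5 MPa, (b) SF = 1.352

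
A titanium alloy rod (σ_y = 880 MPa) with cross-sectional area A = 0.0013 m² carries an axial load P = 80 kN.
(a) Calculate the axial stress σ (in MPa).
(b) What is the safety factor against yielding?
(a) Axial stress σ = P/A. Convert P = 80 kN = 80000 N.
  σ = 80000 / 0.0013 = 6.154 × 10⁷ Pa = 61.54 MPa
(b) Safety factor SF = σ_y/σ = 880 / 61.54 = 14.3
Final answer: (a) σ = 61.54 MPa, (b) SF = 14.3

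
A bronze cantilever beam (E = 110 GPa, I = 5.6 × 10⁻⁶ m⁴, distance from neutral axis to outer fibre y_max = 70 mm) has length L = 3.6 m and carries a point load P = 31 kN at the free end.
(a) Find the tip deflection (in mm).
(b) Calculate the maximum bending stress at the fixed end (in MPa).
(a) Tip deflection of a cantilever with an end point load: δ = P·L^3 / (3·E·I). Convert P = 31 kN = 31000 N, E = 110 GPa = 1.1 × 10¹¹ Pa.
  δ = (31000 × 3.6^3) / (3 × (1.1 × 10¹¹) × (5.6 × 10⁻⁶)) = 0.7826 m = 782.6 mm
(b) Maximum bending moment at the fixed end: M = P·L = 31000 × 3.6 = 111600 N·m. Convert y_max = 70 mm = 0.07 m.
  σ = M·y_max / I = (111600 × 0.07) / (5.6 × 10⁻⁶) = 1.395 × 10⁹ Pa = 1395 MPa
Final answer: (a) δ = 782.6 mm, (b) σ = 1395 MPa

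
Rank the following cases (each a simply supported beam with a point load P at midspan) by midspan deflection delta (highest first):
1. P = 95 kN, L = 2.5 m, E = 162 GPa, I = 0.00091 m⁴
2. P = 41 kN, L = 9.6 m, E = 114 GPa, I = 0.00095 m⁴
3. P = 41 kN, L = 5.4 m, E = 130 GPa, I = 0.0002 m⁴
Model: a simply supported beam with a point load P at midspan, so delta = (P·L^3) / (48·E·I) (SI units).
  Case 1: delta = (95000 × 2.5^3) / (48 × (1.62 × 10¹¹) × 0.00091) = 0.0002098 m = 0.2098 mm
  Case 2: delta = (41000 × 9.6^3) / (48 × (1.14 × 10¹¹) × 0.00095) = 0.006978 m = 6.978 mm
  Case 3: delta = (41000 × 5.4^3) / (48 × (1.3 × 10¹¹) × 0.0002) = 0.005173 m = 5.173 mm
Ordering: 6.978 mm (case 2) > 5.173 mm (case 3) > 0.2098 mm (case 1)
Final answer: 2, 3, 1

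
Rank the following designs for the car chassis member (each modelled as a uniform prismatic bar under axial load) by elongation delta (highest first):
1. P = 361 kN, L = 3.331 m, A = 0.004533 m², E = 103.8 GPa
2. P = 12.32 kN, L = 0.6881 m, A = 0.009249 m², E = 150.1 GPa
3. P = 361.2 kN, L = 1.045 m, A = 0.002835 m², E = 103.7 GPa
Model: a uniform prismatic bar under axial load, so delta = (P·L) / (A·E) (SI units).
  Case 1: delta = (361000 × 3.331) / (0.004533 × (1.038 × 10¹¹)) = 0.002556 m = 2.556 mm
  Case 2: delta = (12320 × 0.6881) / (0.009249 × (1.501 × 10¹¹)) = 6.106 × 10⁻⁶ m = 0.006106 mm
  Case 3: delta = (361200 × 1.045) / (0.002835 × (1.037 × 10¹¹)) = 0.001284 m = 1.284 mm
Ordering: 2.556 mm (case 1) > 1.284 mm (case 3) > 0.006106 mm (case 2)
Final answer: 1, 3, 2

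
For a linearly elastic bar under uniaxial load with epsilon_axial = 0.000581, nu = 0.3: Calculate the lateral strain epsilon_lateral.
Model: a linearly elastic bar under uniaxial load, so epsilon_lateral = -nu·epsilon_axial.
Substitute:
  epsilon_lateral = -(0.3 × 0.000581)
  epsilon_lateral = -0.0001743
Final answer: epsilon_lateral = -0.0001743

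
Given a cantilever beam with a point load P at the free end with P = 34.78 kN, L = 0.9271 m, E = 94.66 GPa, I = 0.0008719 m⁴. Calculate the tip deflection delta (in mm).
Model: a cantilever beam with a point load P at the free end, so delta = (P·L^3) / (3·E·I).
Convert to SI units:
  P = 34.78 kN = 34780 N
  E = 94.66 GPa = 9.466 × 10¹⁰ Pa
Substitute:
  delta = (34780 × 0.9271^3) / (3 × (9.466 × 10¹⁰) × 0.0008719)
  delta = 0.0001119 m
Convert: delta = 0.0001119 m = 0.1119 mm
Final answer: delta = 0.1119 mm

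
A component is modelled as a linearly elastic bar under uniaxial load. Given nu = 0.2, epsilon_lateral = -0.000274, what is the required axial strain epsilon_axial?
Model: a linearly elastic bar under uniaxial load, so epsilon_lateral = -nu·epsilon_axial.
Solve for epsilon_axial: epsilon_axial = -epsilon_lateral / nu.
Substitute:
  epsilon_axial = -(-0.000274) / 0.2
  epsilon_axial = 0.00137
Final answer: epsilon_axial = 0.00137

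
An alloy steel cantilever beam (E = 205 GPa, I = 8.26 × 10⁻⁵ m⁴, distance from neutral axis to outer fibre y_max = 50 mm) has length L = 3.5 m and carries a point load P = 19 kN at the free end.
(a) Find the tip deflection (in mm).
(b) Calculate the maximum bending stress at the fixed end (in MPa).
(a) Tip deflection of a cantilever with an end point load: δ = P·L^3 / (3·E·I). Convert P = 19 kN = 19000 N, E = 205 GPa = 2.05 × 10¹¹ Pa.
  δ = (19000 × 3.5^3) / (3 × (2.05 × 10¹¹) × (8.26 × 10⁻⁵)) = 0.01604 m = 16.04 mm
(b) Maximum bending moment at the fixed end: M = P·L = 19000 × 3.5 = 66500 N·m. Convert y_max = 50 mm = 0.05 m.
  σ = M·y_max / I = (66500 × 0.05) / (8.26 × 10⁻⁵) = 4.025 × 10⁷ Pa = 40.25 MPa
Final answer: (a) δ = 16.04 mm, (b) σ = 40.25 MPa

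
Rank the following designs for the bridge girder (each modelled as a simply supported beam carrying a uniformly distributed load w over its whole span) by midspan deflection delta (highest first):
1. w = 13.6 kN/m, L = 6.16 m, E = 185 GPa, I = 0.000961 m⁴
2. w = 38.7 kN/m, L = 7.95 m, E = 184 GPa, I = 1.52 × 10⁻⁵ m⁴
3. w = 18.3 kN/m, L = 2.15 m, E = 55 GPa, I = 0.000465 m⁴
Model: a simply supported beam carrying a uniformly distributed load w over its whole span, so delta = (5·w·L^4) / (384·E·I) (SI units).
  Case 1: delta = (5 × 13600 × 6.16^4) / (384 × (1.85 × 10¹¹) × 0.000961) = 0.001434 m = 1.434 mm
  Case 2: delta = (5 × 38700 × 7.95^4) / (384 × (1.84 × 10¹¹) × (1.52 × 10⁻⁵)) = 0.7197 m = 719.7 mm
  Case 3: delta = (5 × 18300 × 2.15^4) / (384 × (5.5 × 10¹⁰) × 0.000465) = 0.0001991 m = 0.1991 mm
Ordering: 719.7 mm (case 2) > 1.434 mm (case 1) > 0.1991 mm (case 3)
Final answer: 2, 1, 3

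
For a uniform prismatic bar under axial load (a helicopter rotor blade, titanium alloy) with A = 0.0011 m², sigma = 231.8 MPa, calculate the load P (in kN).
Model: a uniform prismatic bar under axial load, so sigma = P / A.
Solve for P: P = sigma·A.
Convert to SI units:
  sigma = 231.8 MPa = 2.318 × 10⁸ Pa
Substitute:
  P = (2.318 × 10⁸) × 0.0011
  P = 255000 N
Convert: P = 255000 N = 255 kN
Final answer: P = 255 kN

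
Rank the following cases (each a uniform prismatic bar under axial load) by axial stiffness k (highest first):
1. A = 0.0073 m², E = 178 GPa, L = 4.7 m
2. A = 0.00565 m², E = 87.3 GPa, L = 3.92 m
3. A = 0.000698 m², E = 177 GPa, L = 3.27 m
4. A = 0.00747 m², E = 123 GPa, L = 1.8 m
Model: a uniform prismatic bar under axial load, so k = (A·E) / L (SI units).
  Case 1: k = (0.0073 × (1.78 × 10¹¹)) / 4.7 = 2.765 × 10⁸ N/m = 276.5 MN/m
  Case 2: k = (0.00565 × (8.73 × 10¹⁰)) / 3.92 = 1.258 × 10⁸ N/m = 125.8 MN/m
  Case 3: k = (0.000698 × (1.77 × 10¹¹)) / 3.27 = 3.778 × 10⁷ N/m = 37.78 MN/m
  Case 4: k = (0.00747 × (1.23 × 10¹¹)) / 1.8 = 5.104 × 10⁸ N/m = 510.4 MN/m
Ordering: 510.4 MN/m (case 4) > 276.5 MN/m (case 1) > 125.8 MN/m (case 2) > 37.78 MN/m (case 3)
Final answer: 4, 1, 2, 3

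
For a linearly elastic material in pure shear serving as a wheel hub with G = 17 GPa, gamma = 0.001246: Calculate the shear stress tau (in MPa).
Model: a linearly elastic material in pure shear, so tau = G·gamma.
Convert to SI units:
  G = 17 GPa = 1.7 × 10¹⁰ Pa
Substitute:
  tau = (1.7 × 10¹⁰) × 0.001246
  tau = 2.118 × 10⁷ Pa
Convert: tau = 2.118 × 10⁷ Pa = 21.18 MPa
Final answer: tau = 21.18 MPa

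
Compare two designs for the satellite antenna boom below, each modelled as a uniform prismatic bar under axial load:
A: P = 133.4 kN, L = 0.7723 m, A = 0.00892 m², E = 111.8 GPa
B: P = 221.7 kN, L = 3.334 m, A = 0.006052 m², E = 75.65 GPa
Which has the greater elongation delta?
Model: a uniform prismatic bar under axial load, so delta = (P·L) / (A·E) (SI units).
  A: delta = (133400 × 0.7723) / (0.00892 × (1.118 × 10¹¹)) = 0.0001033 m = 0.1033 mm
  B: delta = (221700 × 3.334) / (0.006052 × (7.565 × 10¹⁰)) = 0.001614 m = 1.614 mm
1.614 mm > 0.1033 mm, so B is larger.
Final answer: B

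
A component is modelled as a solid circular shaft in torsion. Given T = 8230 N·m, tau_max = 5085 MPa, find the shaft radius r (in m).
Model: a solid circular shaft in torsion, so tau_max = (2·T) / (π·r^3).
Solve for r: r = ((2·T) / (π·tau_max))^(1/3).
Convert to SI units:
  tau_max = 5085 MPa = 5.085 × 10⁹ Pa
Substitute:
  r = ((2 × 8230) / (π × (5.085 × 10⁹)))^(1/3)
  r = 0.0101 m
Final answer: r = 0.0101 m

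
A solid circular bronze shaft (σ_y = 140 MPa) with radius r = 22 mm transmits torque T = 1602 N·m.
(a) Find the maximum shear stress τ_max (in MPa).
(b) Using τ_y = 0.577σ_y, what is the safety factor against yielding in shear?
(a) For a solid circular shaft, τ_max = T·r/J with J = π·r^4/2, i.e. τ_max = 2·T / (π·r^3). Convert r = 22 mm = 0.022 m.
  τ_max = (2 × 1602) / (π × 0.022^3) = 9.578 × 10⁷ Pa = 95.78 MPa
(b) τ_y = 0.577 × 140 = 80.78 MPa
  SF = τ_y/τ_max = 80.78 / 95.78 = 0.8434
Final answer: (a) τ_max = 95.78 MPa, (b) SF = 0.8434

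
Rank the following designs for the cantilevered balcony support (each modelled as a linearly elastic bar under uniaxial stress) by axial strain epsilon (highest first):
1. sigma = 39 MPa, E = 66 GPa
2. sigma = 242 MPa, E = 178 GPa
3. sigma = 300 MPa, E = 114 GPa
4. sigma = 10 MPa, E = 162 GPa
Model: a linearly elastic bar under uniaxial stress, so epsilon = sigma / E (SI units).
  Case 1: epsilon = (3.9 × 10⁷) / (6.6 × 10¹⁰) = 0.0005909
  Case 2: epsilon = (2.42 × 10⁸) / (1.78 × 10¹¹) = 0.00136
  Case 3: epsilon = (3 × 10⁸) / (1.14 × 10¹¹) = 0.002632
  Case 4: epsilon = (1 × 10⁷) / (1.62 × 10¹¹) = 6.173 × 10⁻⁵
Ordering: 0.002632 (case 3) > 0.00136 (case 2) > 0.0005909 (case 1) > 6.173 × 10⁻⁵ (case 4)
Final answer: 3, 2, 1, 4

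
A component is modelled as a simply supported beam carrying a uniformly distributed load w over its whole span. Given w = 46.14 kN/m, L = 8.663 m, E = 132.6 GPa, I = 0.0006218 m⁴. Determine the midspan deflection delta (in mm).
Model: a simply supported beam carrying a uniformly distributed load w over its whole span, so delta = (5·w·L^4) / (384·E·I).
Convert to SI units:
  w = 46.14 kN/m = 46140 N/m
  E = 132.6 GPa = 1.326 × 10¹¹ Pa
Substitute:
  delta = (5 × 46140 × 8.663^4) / (384 × (1.326 × 10¹¹) × 0.0006218)
  delta = 0.04104 m
Convert: delta = 0.04104 m = 41.04 mm
Final answer: delta = 41.04 mm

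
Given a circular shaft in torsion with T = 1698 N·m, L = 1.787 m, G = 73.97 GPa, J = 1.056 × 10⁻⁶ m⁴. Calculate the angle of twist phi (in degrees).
Model: a circular shaft in torsion, so phi = (T·L) / (G·J).
Convert to SI units:
  G = 73.97 GPa = 7.397 × 10¹⁰ Pa
Substitute:
  phi = (1698 × 1.787) / ((7.397 × 10¹⁰) × (1.056 × 10⁻⁶))
  phi = 0.03885 rad
Convert to degrees: phi = 0.03885 × 180/π = 2.226°
Final answer: phi = 2.226°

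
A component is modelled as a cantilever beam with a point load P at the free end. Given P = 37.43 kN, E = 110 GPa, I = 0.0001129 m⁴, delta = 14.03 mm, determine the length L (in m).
Model: a cantilever beam with a point load P at the free end, so delta = (P·L^3) / (3·E·I).
Solve for L: L = ((3·delta·E·I) / P)^(1/3).
Convert to SI units:
  P = 37.43 kN = 37430 N
  E = 110 GPa = 1.1 × 10¹¹ Pa
  delta = 14.03 mm = 0.01403 m
Substitute:
  L = ((3 × 0.01403 × (1.1 × 10¹¹) × 0.0001129) / 37430)^(1/3)
  L = 2.408 m
Final answer: L = 2.408 m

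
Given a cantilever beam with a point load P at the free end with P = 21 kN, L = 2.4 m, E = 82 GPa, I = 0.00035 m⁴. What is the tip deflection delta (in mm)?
Model: a cantilever beam with a point load P at the free end, so delta = (P·L^3) / (3·E·I).
Convert to SI units:
  P = 21 kN = 21000 N
  E = 82 GPa = 8.2 × 10¹⁰ Pa
Substitute:
  delta = (21000 × 2.4^3) / (3 × (8.2 × 10¹⁰) × 0.00035)
  delta = 0.003372 m
Convert: delta = 0.003372 m = 3.372 mm
Final answer: delta = 3.372 mm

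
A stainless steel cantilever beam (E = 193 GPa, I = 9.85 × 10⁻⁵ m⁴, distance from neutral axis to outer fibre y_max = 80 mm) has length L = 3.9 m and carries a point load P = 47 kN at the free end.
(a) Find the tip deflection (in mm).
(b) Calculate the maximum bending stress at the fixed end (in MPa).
(a) Tip deflection of a cantilever with an end point load: δ = P·L^3 / (3·E·I). Convert P = 47 kN = 47000 N, E = 193 GPa = 1.93 × 10¹¹ Pa.
  δ = (47000 × 3.9^3) / (3 × (1.93 × 10¹¹) × (9.85 × 10⁻⁵)) = 0.04889 m = 48.89 mm
(b) Maximum bending moment at the fixed end: M = P·L = 47000 × 3.9 = 183300 N·m. Convert y_max = 80 mm = 0.08 m.
  σ = M·y_max / I = (183300 × 0.08) / (9.85 × 10⁻⁵) = 1.489 × 10⁸ Pa = 148.9 MPa
Final answer: (a) δ = 48.89 mm, (b) σ = 148.9 MPa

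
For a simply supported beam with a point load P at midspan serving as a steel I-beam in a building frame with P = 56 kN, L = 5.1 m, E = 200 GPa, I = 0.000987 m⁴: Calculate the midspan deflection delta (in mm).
Model: a simply supported beam with a point load P at midspan, so delta = (P·L^3) / (48·E·I).
Convert to SI units:
  P = 56 kN = 56000 N
  E = 200 GPa = 2 × 10¹¹ Pa
Substitute:
  delta = (56000 × 5.1^3) / (48 × (2 × 10¹¹) × 0.000987)
  delta = 0.000784 m
Convert: delta = 0.000784 m = 0.784 mm
Final answer: delta = 0.784 mm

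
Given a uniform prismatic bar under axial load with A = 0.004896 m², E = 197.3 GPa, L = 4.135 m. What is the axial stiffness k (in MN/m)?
Model: a uniform prismatic bar under axial load, so k = (A·E) / L.
Convert to SI units:
  E = 197.3 GPa = 1.973 × 10¹¹ Pa
Substitute:
  k = (0.004896 × (1.973 × 10¹¹)) / 4.135
  k = 2.336 × 10⁸ N/m
Convert: k = 2.336 × 10⁸ N/m = 233.6 MN/m
Final answer: k = 233.6 MN/m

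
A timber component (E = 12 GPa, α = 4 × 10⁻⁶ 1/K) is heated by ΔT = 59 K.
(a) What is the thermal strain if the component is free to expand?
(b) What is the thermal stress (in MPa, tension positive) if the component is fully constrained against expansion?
(a) Free thermal strain ε_th = α·ΔT = (4 × 10⁻⁶) × 59 = 0.000236
(b) Fully constrained, the expansion is suppressed, so σ = -E·α·ΔT. Convert E = 12 GPa = 1.2 × 10¹⁰ Pa.
  σ = -(1.2 × 10¹⁰) × (4 × 10⁻⁶) × 59 = -2.832 × 10⁶ Pa = -2.832 MPa (compressive)
Final answer: (a) ε_th = 0.000236, (b) σ = -2.832 MPa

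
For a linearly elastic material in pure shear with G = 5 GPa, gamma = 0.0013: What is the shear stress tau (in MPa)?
Model: a linearly elastic material in pure shear, so tau = G·gamma.
Convert to SI units:
  G = 5 GPa = 5 × 10⁹ Pa
Substitute:
  tau = (5 × 10⁹) × 0.0013
  tau = 6.5 × 10⁶ Pa
Convert: tau = 6.5 × 10⁶ Pa = 6.5 MPa
Final answer: tau = 6.5 MPa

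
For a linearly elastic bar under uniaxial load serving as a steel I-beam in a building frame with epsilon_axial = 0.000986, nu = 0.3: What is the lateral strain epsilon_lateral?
Model: a linearly elastic bar under uniaxial load, so epsilon_lateral = -nu·epsilon_axial.
Substitute:
  epsilon_lateral = -(0.3 × 0.000986)
  epsilon_lateral = -0.0002958
Final answer: epsilon_lateral = -0.0002958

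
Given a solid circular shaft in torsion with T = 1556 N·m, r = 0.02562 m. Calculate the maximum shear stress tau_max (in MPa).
Model: a solid circular shaft in torsion, so tau_max = (2·T) / (π·r^3).
Substitute:
  tau_max = (2 × 1556) / (π × 0.02562^3)
  tau_max = 5.891 × 10⁷ Pa
Convert: tau_max = 5.891 × 10⁷ Pa = 58.91 MPa
Final answer: tau_max = 58.91 MPa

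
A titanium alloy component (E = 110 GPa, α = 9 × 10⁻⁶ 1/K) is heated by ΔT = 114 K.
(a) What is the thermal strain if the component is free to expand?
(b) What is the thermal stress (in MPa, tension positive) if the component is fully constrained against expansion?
(a) Free thermal strain ε_th = α·ΔT = (9 × 10⁻⁶) × 114 = 0.001026
(b) Fully constrained, the expansion is suppressed, so σ = -E·α·ΔT. Convert E = 110 GPa = 1.1 × 10¹¹ Pa.
  σ = -(1.1 × 10¹¹) × (9 × 10⁻⁶) × 114 = -1.129 × 10⁸ Pa = -112.9 MPa (compressive)
Final answer: (a) ε_th = 0.001026, (b) σ = -112.9 MPa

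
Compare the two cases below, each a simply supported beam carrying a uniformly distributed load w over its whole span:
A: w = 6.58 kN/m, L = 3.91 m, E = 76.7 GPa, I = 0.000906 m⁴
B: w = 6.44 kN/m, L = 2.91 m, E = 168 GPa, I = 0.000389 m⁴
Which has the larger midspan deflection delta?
Model: a simply supported beam carrying a uniformly distributed load w over its whole span, so delta = (5·w·L^4) / (384·E·I) (SI units).
  A: delta = (5 × 6580 × 3.91^4) / (384 × (7.67 × 10¹⁰) × 0.000906) = 0.0002882 m = 0.2882 mm
  B: delta = (5 × 6440 × 2.91^4) / (384 × (1.68 × 10¹¹) × 0.000389) = 9.201 × 10⁻⁵ m = 0.09201 mm
0.2882 mm > 0.09201 mm, so A is larger.
Final answer: A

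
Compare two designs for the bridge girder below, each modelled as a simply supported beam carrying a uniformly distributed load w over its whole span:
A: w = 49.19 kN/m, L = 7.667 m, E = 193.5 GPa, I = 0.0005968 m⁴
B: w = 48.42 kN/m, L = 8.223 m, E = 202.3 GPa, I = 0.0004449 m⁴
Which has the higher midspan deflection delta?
Model: a simply supported beam carrying a uniformly distributed load w over its whole span, so delta = (5·w·L^4) / (384·E·I) (SI units).
  A: delta = (5 × 49190 × 7.667^4) / (384 × (1.935 × 10¹¹) × 0.0005968) = 0.01916 m = 19.16 mm
  B: delta = (5 × 48420 × 8.223^4) / (384 × (2.023 × 10¹¹) × 0.0004449) = 0.03203 m = 32.03 mm
32.03 mm > 19.16 mm, so B is larger.
Final answer: B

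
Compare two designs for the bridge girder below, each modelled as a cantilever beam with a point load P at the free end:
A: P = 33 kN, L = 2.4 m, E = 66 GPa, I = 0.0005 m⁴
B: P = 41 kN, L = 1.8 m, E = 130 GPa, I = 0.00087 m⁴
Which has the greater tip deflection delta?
Model: a cantilever beam with a point load P at the free end, so delta = (P·L^3) / (3·E·I) (SI units).
  A: delta = (33000 × 2.4^3) / (3 × (6.6 × 10¹⁰) × 0.0005) = 0.004608 m = 4.608 mm
  B: delta = (41000 × 1.8^3) / (3 × (1.3 × 10¹¹) × 0.00087) = 0.0007047 m = 0.7047 mm
4.608 mm > 0.7047 mm, so A is larger.
Final answer: A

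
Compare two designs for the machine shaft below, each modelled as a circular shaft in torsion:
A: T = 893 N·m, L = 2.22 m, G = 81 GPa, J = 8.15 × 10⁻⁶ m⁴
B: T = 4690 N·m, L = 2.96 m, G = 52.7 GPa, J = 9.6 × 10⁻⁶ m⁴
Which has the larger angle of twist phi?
Model: a circular shaft in torsion, so phi = (T·L) / (G·J) (SI units).
  A: phi = (893 × 2.22) / ((8.1 × 10¹⁰) × (8.15 × 10⁻⁶)) = 0.003003 rad = 0.1721°
  B: phi = (4690 × 2.96) / ((5.27 × 10¹⁰) × (9.6 × 10⁻⁶)) = 0.02744 rad = 1.572°
1.572° > 0.1721°, so B is larger.
Final answer: B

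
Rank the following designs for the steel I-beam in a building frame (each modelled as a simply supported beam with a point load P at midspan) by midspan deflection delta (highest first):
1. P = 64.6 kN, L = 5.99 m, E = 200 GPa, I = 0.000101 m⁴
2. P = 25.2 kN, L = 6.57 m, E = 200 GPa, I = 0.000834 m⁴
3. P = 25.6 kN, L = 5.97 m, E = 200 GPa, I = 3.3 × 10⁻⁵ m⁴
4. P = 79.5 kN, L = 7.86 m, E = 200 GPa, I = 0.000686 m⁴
Model: a simply supported beam with a point load P at midspan, so delta = (P·L^3) / (48·E·I) (SI units).
  Case 1: delta = (64600 × 5.99^3) / (48 × (2 × 10¹¹) × 0.000101) = 0.01432 m = 14.32 mm
  Case 2: delta = (25200 × 6.57^3) / (48 × (2 × 10¹¹) × 0.000834) = 0.0008926 m = 0.8926 mm
  Case 3: delta = (25600 × 5.97^3) / (48 × (2 × 10¹¹) × (3.3 × 10⁻⁵)) = 0.01719 m = 17.19 mm
  Case 4: delta = (79500 × 7.86^3) / (48 × (2 × 10¹¹) × 0.000686) = 0.005862 m = 5.862 mm
Ordering: 17.19 mm (case 3) > 14.32 mm (case 1) > 5.862 mm (case 4) > 0.8926 mm (case 2)
Final answer: 3, 1, 4, 2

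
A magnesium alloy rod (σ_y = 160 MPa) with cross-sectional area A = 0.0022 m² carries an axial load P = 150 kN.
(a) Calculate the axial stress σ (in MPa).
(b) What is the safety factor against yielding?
(a) Axial stress σ = P/A. Convert P = 150 kN = 150000 N.
  σ = 150000 / 0.0022 = 6.818 × 10⁷ Pa = 68.18 MPa
(b) Safety factor SF = σ_y/σ = 160 / 68.18 = 2.347
Final answer: (a) σ = 68.18 MPa, (b) SF = 2.347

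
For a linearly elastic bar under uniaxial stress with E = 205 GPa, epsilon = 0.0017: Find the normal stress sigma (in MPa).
Model: a linearly elastic bar under uniaxial stress, so sigma = E·epsilon.
Convert to SI units:
  E = 205 GPa = 2.05 × 10¹¹ Pa
Substitute:
  sigma = (2.05 × 10¹¹) × 0.0017
  sigma = 3.485 × 10⁸ Pa
Convert: sigma = 3.485 × 10⁸ Pa = 348.5 MPa
Final answer: sigma = 348.5 MPa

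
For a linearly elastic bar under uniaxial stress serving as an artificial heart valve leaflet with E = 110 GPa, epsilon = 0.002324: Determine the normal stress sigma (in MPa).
Model: a linearly elastic bar under uniaxial stress, so sigma = E·epsilon.
Convert to SI units:
  E = 110 GPa = 1.1 × 10¹¹ Pa
Substitute:
  sigma = (1.1 × 10¹¹) × 0.002324
  sigma = 2.556 × 10⁸ Pa
Convert: sigma = 2.556 × 10⁸ Pa = 255.6 MPa
Final answer: sigma = 255.6 MPa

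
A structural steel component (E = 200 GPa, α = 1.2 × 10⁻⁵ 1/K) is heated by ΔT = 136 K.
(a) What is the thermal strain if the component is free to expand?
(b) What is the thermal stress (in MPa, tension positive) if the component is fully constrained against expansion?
(a) Free thermal strain ε_th = α·ΔT = (1.2 × 10⁻⁵) × 136 = 0.001632
(b) Fully constrained, the expansion is suppressed, so σ = -E·α·ΔT. Convert E = 200 GPa = 2 × 10¹¹ Pa.
  σ = -(2 × 10¹¹) × (1.2 × 10⁻⁵) × 136 = -3.264 × 10⁸ Pa = -326.4 MPa (compressive)
Final answer: (a) ε_th = 0.001632, (b) σ = -326.4 MPa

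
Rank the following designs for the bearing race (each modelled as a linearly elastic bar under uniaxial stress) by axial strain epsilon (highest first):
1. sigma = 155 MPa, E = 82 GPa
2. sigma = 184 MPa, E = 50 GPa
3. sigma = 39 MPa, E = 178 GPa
Model: a linearly elastic bar under uniaxial stress, so epsilon = sigma / E (SI units).
  Case 1: epsilon = (1.55 × 10⁸) / (8.2 × 10¹⁰) = 0.00189
  Case 2: epsilon = (1.84 × 10⁸) / (5 × 10¹⁰) = 0.00368
  Case 3: epsilon = (3.9 × 10⁷) / (1.78 × 10¹¹) = 0.0002191
Ordering: 0.00368 (case 2) > 0.00189 (case 1) > 0.0002191 (case 3)
Final answer: 2, 1, 3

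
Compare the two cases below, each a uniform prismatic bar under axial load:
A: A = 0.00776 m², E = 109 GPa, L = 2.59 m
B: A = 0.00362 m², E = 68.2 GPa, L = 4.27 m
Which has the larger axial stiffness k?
Model: a uniform prismatic bar under axial load, so k = (A·E) / L (SI units).
  A: k = (0.00776 × (1.09 × 10¹¹)) / 2.59 = 3.266 × 10⁸ N/m = 326.6 MN/m
  B: k = (0.00362 × (6.82 × 10¹⁰)) / 4.27 = 5.782 × 10⁷ N/m = 57.82 MN/m
326.6 MN/m > 57.82 MN/m, so A is larger.
Final answer: A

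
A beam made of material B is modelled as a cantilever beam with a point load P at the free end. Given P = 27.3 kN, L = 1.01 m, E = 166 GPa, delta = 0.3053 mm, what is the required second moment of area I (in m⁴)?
Model: a cantilever beam with a point load P at the free end, so delta = (P·L^3) / (3·E·I).
Solve for I: I = (P·L^3) / (3·delta·E).
Convert to SI units:
  P = 27.3 kN = 27300 N
  E = 166 GPa = 1.66 × 10¹¹ Pa
  delta = 0.3053 mm = 0.0003053 m
Substitute:
  I = (27300 × 1.01^3) / (3 × 0.0003053 × (1.66 × 10¹¹))
  I = 0.000185 m⁴
Final answer: I = 0.000185 m⁴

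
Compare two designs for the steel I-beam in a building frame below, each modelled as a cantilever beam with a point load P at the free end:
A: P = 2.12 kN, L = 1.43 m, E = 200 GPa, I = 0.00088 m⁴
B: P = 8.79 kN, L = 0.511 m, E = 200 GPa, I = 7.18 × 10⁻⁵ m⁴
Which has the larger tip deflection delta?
Model: a cantilever beam with a point load P at the free end, so delta = (P·L^3) / (3·E·I) (SI units).
  A: delta = (2120 × 1.43^3) / (3 × (2 × 10¹¹) × 0.00088) = 1.174 × 10⁻⁵ m = 0.01174 mm
  B: delta = (8790 × 0.511^3) / (3 × (2 × 10¹¹) × (7.18 × 10⁻⁵)) = 2.723 × 10⁻⁵ m = 0.02723 mm
0.02723 mm > 0.01174 mm, so B is larger.
Final answer: B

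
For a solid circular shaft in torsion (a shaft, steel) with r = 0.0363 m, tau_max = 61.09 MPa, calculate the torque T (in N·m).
Model: a solid circular shaft in torsion, so tau_max = (2·T) / (π·r^3).
Solve for T: T = (π·tau_max·r^3) / 2.
Convert to SI units:
  tau_max = 61.09 MPa = 6.109 × 10⁷ Pa
Substitute:
  T = (π × (6.109 × 10⁷) × 0.0363^3) / 2
  T = 4590 N·m
Final answer: T = 4590 N·m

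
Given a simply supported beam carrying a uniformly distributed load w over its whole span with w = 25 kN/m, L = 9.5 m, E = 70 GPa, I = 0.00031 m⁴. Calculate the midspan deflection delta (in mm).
Model: a simply supported beam carrying a uniformly distributed load w over its whole span, so delta = (5·w·L^4) / (384·E·I).
Convert to SI units:
  w = 25 kN/m = 25000 N/m
  E = 70 GPa = 7 × 10¹⁰ Pa
Substitute:
  delta = (5 × 25000 × 9.5^4) / (384 × (7 × 10¹⁰) × 0.00031)
  delta = 0.1222 m
Convert: delta = 0.1222 m = 122.2 mm
Final answer: delta = 122.2 mm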